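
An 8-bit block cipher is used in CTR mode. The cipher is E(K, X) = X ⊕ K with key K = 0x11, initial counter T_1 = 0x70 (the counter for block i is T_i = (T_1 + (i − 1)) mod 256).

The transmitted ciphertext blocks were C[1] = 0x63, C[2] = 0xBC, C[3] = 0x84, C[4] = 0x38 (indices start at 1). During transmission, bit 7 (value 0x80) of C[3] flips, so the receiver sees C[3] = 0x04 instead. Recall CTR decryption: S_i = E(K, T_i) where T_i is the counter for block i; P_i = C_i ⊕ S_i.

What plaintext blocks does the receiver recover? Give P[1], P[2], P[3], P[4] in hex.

Only C[3] changed, to 0x04. In CTR, a change in C_i flips the same bit in P_i only; the keystream is unaffected. Decrypting the received ciphertext:
P[1]: T = 0x70, S = E(K, T) = 0x61; 0x63 ⊕ 0x61 = 0x02.
P[2]: T = 0x71, S = E(K, T) = 0x60; 0xBC ⊕ 0x60 = 0xDC.
P[3]: T = 0x72, S = E(K, T) = 0x63; 0x04 ⊕ 0x63 = 0x67.
P[4]: T = 0x73, S = E(K, T) = 0x62; 0x38 ⊕ 0x62 = 0x5A.
Blocks that differ from the original plaintext: P[3].

P[1] = 0x02, P[2] = 0xDC, P[3] = 0x67, P[4] = 0x5A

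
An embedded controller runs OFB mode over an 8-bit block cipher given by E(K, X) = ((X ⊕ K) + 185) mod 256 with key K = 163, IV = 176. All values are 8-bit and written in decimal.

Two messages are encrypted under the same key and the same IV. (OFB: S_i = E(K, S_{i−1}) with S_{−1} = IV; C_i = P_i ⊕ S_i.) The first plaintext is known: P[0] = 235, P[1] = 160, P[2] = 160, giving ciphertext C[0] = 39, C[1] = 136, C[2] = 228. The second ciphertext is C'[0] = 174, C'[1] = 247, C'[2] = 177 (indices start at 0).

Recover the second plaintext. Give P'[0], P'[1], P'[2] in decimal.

In OFB with a reused IV, both messages share the same keystream S_i, so C_i ⊕ C'_i = P_i ⊕ P'_i and thus P'_i = P_i ⊕ C_i ⊕ C'_i.
P'[0]: 235 ⊕ 39 ⊕ 174 = 98.
P'[1]: 160 ⊕ 136 ⊕ 247 = 223.
P'[2]: 160 ⊕ 228 ⊕ 177 = 245.

P'[0] = 98, P'[1] = 223, P'[2] = 245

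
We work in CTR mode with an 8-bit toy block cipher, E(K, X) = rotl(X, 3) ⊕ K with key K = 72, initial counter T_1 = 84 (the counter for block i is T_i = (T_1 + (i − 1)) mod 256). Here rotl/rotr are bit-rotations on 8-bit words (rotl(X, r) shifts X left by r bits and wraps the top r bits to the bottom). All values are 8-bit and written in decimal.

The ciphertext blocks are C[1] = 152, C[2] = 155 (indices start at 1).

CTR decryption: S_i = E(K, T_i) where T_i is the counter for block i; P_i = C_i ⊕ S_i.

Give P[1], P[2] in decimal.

P[1]: T = 84, S = E(K, T) = 234; 152 ⊕ 234 = 114.
P[2]: T = 85, S = E(K, T) = 226; 155 ⊕ 226 = 121.

P[1] = 114, P[2] = 121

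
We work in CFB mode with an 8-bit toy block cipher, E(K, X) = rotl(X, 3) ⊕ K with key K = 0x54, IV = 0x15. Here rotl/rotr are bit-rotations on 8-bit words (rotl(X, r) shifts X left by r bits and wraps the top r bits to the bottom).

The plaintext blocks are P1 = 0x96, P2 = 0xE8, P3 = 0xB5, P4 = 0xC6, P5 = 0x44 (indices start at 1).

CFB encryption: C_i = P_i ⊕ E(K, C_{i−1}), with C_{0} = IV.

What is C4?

C4 = 0x66

C1: E(K, 0x15) = 0xFC; 0x96 ⊕ 0xFC = 0x6A.
C2: E(K, 0x6A) = 0x07; 0xE8 ⊕ 0x07 = 0xEF.
C3: E(K, 0xEF) = 0x2B; 0xB5 ⊕ 0x2B = 0x9E.
C4: E(K, 0x9E) = 0xA0; 0xC6 ⊕ 0xA0 = 0x66.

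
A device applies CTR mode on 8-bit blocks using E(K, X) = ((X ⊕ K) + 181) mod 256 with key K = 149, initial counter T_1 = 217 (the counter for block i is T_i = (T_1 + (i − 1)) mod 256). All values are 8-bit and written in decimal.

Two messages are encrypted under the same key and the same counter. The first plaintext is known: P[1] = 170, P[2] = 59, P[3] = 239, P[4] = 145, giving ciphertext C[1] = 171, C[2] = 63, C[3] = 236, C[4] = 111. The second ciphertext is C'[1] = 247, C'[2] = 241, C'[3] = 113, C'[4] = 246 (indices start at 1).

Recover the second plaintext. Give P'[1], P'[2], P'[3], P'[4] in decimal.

In CTR with a reused counter, both messages share the same keystream S_i, so C_i ⊕ C'_i = P_i ⊕ P'_i and thus P'_i = P_i ⊕ C_i ⊕ C'_i.
P'[1]: 170 ⊕ 171 ⊕ 247 = 246.
P'[2]: 59 ⊕ 63 ⊕ 241 = 245.
P'[3]: 239 ⊕ 236 ⊕ 113 = 114.
P'[4]: 145 ⊕ 111 ⊕ 246 = 8.

P'[1] = 246, P'[2] = 245, P'[3] = 114, P'[4] = 8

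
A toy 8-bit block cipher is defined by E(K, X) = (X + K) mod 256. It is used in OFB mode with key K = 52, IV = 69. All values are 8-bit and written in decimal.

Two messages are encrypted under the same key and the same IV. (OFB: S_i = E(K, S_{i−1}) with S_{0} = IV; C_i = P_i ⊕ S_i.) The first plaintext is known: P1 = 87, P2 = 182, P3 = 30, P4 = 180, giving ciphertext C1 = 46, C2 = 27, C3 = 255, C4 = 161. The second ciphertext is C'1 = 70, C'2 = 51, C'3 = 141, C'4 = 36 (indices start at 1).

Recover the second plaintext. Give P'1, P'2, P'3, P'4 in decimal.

In OFB with a reused IV, both messages share the same keystream S_i, so C_i ⊕ C'_i = P_i ⊕ P'_i and thus P'_i = P_i ⊕ C_i ⊕ C'_i.
P'1: 87 ⊕ 46 ⊕ 70 = 63.
P'2: 182 ⊕ 27 ⊕ 51 = 158.
P'3: 30 ⊕ 255 ⊕ 141 = 108.
P'4: 180 ⊕ 161 ⊕ 36 = 49.

P'1 = 63, P'2 = 158, P'3 = 108, P'4 = 49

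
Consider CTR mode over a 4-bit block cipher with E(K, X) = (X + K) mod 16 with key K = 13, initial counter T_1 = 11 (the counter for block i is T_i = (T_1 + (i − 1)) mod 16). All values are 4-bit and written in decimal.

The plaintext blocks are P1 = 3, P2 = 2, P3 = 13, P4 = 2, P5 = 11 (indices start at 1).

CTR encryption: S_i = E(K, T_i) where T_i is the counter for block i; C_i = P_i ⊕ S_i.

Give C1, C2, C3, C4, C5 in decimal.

C1: T = 11, S = E(K, T) = 8; 3 ⊕ 8 = 11.
C2: T = 12, S = E(K, T) = 9; 2 ⊕ 9 = 11.
C3: T = 13, S = E(K, T) = 10; 13 ⊕ 10 = 7.
C4: T = 14, S = E(K, T) = 11; 2 ⊕ 11 = 9.
C5: T = 15, S = E(K, T) = 12; 11 ⊕ 12 = 7.

C1 = 11, C2 = 11, C3 = 7, C4 = 9, C5 = 7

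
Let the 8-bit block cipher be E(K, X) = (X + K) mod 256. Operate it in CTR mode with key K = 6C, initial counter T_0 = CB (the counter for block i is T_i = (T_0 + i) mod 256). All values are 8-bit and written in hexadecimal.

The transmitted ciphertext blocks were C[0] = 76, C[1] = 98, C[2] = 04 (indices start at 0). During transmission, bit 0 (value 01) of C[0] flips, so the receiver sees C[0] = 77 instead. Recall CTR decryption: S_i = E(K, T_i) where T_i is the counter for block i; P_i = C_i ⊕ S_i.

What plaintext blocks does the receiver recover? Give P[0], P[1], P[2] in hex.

Only C[0] changed, to 77. In CTR, a change in C_i flips the same bit in P_i only; the keystream is unaffected. Decrypting the received ciphertext:
P[0]: T = CB, S = E(K, T) = 37; 77 ⊕ 37 = 40.
P[1]: T = CC, S = E(K, T) = 38; 98 ⊕ 38 = A0.
P[2]: T = CD, S = E(K, T) = 39; 04 ⊕ 39 = 3D.
Blocks that differ from the original plaintext: P[0].

P[0] = 40, P[1] = A0, P[2] = 3D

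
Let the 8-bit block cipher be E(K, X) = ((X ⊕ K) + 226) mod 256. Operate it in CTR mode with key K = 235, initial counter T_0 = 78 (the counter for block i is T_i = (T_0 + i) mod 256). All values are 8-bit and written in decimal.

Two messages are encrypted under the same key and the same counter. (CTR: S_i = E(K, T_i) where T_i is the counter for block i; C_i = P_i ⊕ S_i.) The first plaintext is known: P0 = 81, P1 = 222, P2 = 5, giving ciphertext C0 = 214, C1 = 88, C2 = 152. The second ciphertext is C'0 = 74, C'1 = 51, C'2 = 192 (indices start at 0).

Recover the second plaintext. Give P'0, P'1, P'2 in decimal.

P'0 = 205, P'1 = 181, P'2 = 93

In CTR with a reused counter, both messages share the same keystream S_i, so C_i ⊕ C'_i = P_i ⊕ P'_i and thus P'_i = P_i ⊕ C_i ⊕ C'_i.
P'0: 81 ⊕ 214 ⊕ 74 = 205.
P'1: 222 ⊕ 88 ⊕ 51 = 181.
P'2: 5 ⊕ 152 ⊕ 192 = 93.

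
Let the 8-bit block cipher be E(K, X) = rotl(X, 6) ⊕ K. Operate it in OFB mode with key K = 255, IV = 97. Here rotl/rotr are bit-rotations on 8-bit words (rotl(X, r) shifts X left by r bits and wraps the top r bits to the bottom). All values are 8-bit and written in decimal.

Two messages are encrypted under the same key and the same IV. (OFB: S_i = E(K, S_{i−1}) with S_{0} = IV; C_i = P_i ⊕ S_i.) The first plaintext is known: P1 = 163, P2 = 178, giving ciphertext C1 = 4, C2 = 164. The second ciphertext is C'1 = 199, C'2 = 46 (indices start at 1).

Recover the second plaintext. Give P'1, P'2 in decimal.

In OFB with a reused IV, both messages share the same keystream S_i, so C_i ⊕ C'_i = P_i ⊕ P'_i and thus P'_i = P_i ⊕ C_i ⊕ C'_i.
P'1: 163 ⊕ 4 ⊕ 199 = 96.
P'2: 178 ⊕ 164 ⊕ 46 = 56.

P'1 = 96, P'2 = 56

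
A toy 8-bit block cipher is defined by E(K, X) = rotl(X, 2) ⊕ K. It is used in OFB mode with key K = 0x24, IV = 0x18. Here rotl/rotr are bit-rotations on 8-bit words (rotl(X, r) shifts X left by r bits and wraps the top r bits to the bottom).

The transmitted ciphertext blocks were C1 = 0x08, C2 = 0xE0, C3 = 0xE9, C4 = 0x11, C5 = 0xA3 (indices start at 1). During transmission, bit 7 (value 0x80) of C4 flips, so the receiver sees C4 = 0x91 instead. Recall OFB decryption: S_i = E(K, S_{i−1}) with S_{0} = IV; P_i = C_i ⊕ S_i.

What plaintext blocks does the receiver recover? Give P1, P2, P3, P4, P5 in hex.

Only C4 changed, to 0x91. In OFB, a change in C_i flips the same bit in P_i only; the keystream is unaffected. Decrypting the received ciphertext:
P1: S = E(K, 0x18) = 0x44; 0x08 ⊕ 0x44 = 0x4C.
P2: S = E(K, 0x44) = 0x35; 0xE0 ⊕ 0x35 = 0xD5.
P3: S = E(K, 0x35) = 0xF0; 0xE9 ⊕ 0xF0 = 0x19.
P4: S = E(K, 0xF0) = 0xE7; 0x91 ⊕ 0xE7 = 0x76.
P5: S = E(K, 0xE7) = 0xBB; 0xA3 ⊕ 0xBB = 0x18.
Blocks that differ from the original plaintext: P4.

P1 = 0x4C, P2 = 0xD5, P3 = 0x19, P4 = 0x76, P5 = 0x18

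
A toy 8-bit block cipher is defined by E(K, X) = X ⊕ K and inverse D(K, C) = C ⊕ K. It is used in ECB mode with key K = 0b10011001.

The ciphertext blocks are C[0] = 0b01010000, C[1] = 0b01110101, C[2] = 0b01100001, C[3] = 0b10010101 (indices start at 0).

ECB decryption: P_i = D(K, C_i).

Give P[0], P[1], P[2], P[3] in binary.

P[0]: D(K, 0b01010000) = 0b11001001.
P[1]: D(K, 0b01110101) = 0b11101100.
P[2]: D(K, 0b01100001) = 0b11111000.
P[3]: D(K, 0b10010101) = 0b00001100.

P[0] = 0b11001001, P[1] = 0b11101100, P[2] = 0b11111000, P[3] = 0b00001100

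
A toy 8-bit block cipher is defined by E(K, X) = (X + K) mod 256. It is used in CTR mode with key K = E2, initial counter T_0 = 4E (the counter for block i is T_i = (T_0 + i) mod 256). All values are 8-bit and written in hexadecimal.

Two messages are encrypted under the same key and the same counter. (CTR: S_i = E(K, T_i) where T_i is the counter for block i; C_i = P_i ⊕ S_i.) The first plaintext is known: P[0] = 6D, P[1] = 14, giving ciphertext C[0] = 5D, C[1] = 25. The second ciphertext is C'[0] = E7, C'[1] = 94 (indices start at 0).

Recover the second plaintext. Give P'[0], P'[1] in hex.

In CTR with a reused counter, both messages share the same keystream S_i, so C_i ⊕ C'_i = P_i ⊕ P'_i and thus P'_i = P_i ⊕ C_i ⊕ C'_i.
P'[0]: 6D ⊕ 5D ⊕ E7 = D7.
P'[1]: 14 ⊕ 25 ⊕ 94 = A5.

P'[0] = D7, P'[1] = A5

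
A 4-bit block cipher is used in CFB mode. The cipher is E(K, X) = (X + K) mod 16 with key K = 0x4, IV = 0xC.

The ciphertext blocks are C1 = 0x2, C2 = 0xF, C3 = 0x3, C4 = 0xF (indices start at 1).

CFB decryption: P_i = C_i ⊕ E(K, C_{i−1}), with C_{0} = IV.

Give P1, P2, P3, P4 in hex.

P1 = 0x2, P2 = 0x9, P3 = 0x0, P4 = 0x8

P1: E(K, 0xC) = 0x0; 0x2 ⊕ 0x0 = 0x2.
P2: E(K, 0x2) = 0x6; 0xF ⊕ 0x6 = 0x9.
P3: E(K, 0xF) = 0x3; 0x3 ⊕ 0x3 = 0x0.
P4: E(K, 0x3) = 0x7; 0xF ⊕ 0x7 = 0x8.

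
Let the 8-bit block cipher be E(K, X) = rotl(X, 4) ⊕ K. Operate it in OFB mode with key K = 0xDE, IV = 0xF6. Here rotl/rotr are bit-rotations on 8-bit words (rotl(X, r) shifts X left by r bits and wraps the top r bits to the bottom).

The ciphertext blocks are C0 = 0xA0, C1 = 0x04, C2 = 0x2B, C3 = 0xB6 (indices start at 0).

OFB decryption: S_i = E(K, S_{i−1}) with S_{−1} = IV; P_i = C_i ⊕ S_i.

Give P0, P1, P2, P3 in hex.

P0: S = E(K, 0xF6) = 0xB1; 0xA0 ⊕ 0xB1 = 0x11.
P1: S = E(K, 0xB1) = 0xC5; 0x04 ⊕ 0xC5 = 0xC1.
P2: S = E(K, 0xC5) = 0x82; 0x2B ⊕ 0x82 = 0xA9.
P3: S = E(K, 0x82) = 0xF6; 0xB6 ⊕ 0xF6 = 0x40.

P0 = 0x11, P1 = 0xC1, P2 = 0xA9, P3 = 0x40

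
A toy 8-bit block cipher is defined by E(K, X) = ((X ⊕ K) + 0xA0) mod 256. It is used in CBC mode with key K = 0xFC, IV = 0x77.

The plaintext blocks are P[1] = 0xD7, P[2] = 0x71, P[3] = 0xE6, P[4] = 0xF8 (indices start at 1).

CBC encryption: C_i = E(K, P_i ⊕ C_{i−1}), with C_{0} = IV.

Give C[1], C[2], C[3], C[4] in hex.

C[1]: P[1] ⊕ 0x77 = 0xA0; E(K, 0xA0) = 0xFC.
C[2]: P[2] ⊕ 0xFC = 0x8D; E(K, 0x8D) = 0x11.
C[3]: P[3] ⊕ 0x11 = 0xF7; E(K, 0xF7) = 0xAB.
C[4]: P[4] ⊕ 0xAB = 0x53; E(K, 0x53) = 0x4F.

C[1] = 0xFC, C[2] = 0x11, C[3] = 0xAB, C[4] = 0x4F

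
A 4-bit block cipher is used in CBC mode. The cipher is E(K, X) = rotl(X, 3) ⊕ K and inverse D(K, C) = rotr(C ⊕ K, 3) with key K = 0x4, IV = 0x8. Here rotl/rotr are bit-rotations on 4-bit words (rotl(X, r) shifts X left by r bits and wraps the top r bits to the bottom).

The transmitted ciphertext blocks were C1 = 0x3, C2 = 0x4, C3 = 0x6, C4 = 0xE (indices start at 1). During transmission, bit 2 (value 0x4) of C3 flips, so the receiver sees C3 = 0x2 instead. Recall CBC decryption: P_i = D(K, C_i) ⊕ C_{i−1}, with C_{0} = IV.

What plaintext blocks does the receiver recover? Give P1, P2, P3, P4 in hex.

P1 = 0x6, P2 = 0x3, P3 = 0x8, P4 = 0x7

Only C3 changed, to 0x2. In CBC, a change in C_i garbles P_i and flips the same bit in P_{i+1}. Decrypting the received ciphertext:
P1: D(K, 0x3) = 0xE; 0xE ⊕ 0x8 = 0x6.
P2: D(K, 0x4) = 0x0; 0x0 ⊕ 0x3 = 0x3.
P3: D(K, 0x2) = 0xC; 0xC ⊕ 0x4 = 0x8.
P4: D(K, 0xE) = 0x5; 0x5 ⊕ 0x2 = 0x7.
Blocks that differ from the original plaintext: P3, P4.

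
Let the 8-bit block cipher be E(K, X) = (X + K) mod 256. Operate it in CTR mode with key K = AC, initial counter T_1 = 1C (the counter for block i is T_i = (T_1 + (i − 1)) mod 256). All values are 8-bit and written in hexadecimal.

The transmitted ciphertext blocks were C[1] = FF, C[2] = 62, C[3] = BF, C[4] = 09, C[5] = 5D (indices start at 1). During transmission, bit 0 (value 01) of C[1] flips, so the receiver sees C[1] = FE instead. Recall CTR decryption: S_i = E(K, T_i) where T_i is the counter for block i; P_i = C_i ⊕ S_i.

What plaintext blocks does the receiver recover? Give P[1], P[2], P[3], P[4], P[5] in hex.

Only C[1] changed, to FE. In CTR, a change in C_i flips the same bit in P_i only; the keystream is unaffected. Decrypting the received ciphertext:
P[1]: T = 1C, S = E(K, T) = C8; FE ⊕ C8 = 36.
P[2]: T = 1D, S = E(K, T) = C9; 62 ⊕ C9 = AB.
P[3]: T = 1E, S = E(K, T) = CA; BF ⊕ CA = 75.
P[4]: T = 1F, S = E(K, T) = CB; 09 ⊕ CB = C2.
P[5]: T = 20, S = E(K, T) = CC; 5D ⊕ CC = 91.
Blocks that differ from the original plaintext: P[1].

P[1] = 36, P[2] = AB, P[3] = 75, P[4] = C2, P[5] = 91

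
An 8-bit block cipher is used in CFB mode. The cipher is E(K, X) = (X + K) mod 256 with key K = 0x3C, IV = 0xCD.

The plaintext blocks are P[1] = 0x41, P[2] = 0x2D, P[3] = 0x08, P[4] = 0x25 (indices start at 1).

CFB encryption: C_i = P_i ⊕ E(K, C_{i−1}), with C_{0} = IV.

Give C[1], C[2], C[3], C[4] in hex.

C[1] = 0x48, C[2] = 0xA9, C[3] = 0xED, C[4] = 0x0C

C[1]: E(K, 0xCD) = 0x09; 0x41 ⊕ 0x09 = 0x48.
C[2]: E(K, 0x48) = 0x84; 0x2D ⊕ 0x84 = 0xA9.
C[3]: E(K, 0xA9) = 0xE5; 0x08 ⊕ 0xE5 = 0xED.
C[4]: E(K, 0xED) = 0x29; 0x25 ⊕ 0x29 = 0x0C.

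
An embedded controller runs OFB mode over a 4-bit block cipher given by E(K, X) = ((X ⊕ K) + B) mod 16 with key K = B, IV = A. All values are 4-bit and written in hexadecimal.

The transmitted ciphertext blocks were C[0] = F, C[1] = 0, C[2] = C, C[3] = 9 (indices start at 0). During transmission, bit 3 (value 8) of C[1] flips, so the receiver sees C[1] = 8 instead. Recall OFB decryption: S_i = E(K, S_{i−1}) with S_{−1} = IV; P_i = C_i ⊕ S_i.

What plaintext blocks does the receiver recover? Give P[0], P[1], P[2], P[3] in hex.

Only C[1] changed, to 8. In OFB, a change in C_i flips the same bit in P_i only; the keystream is unaffected. Decrypting the received ciphertext:
P[0]: S = E(K, A) = C; F ⊕ C = 3.
P[1]: S = E(K, C) = 2; 8 ⊕ 2 = A.
P[2]: S = E(K, 2) = 4; C ⊕ 4 = 8.
P[3]: S = E(K, 4) = A; 9 ⊕ A = 3.
Blocks that differ from the original plaintext: P[1].

P[0] = 3, P[1] = A, P[2] = 8, P[3] = 3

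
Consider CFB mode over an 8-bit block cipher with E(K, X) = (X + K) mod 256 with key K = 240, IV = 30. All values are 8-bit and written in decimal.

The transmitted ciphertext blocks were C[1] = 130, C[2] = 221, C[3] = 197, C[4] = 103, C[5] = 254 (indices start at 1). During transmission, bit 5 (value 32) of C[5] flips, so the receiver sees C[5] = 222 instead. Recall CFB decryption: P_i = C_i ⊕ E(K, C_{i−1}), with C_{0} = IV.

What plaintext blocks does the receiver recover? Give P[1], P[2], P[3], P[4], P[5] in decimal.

Only C[5] changed, to 222. In CFB, a change in C_i flips the same bit in P_i and garbles P_{i+1}. Decrypting the received ciphertext:
P[1]: E(K, 30) = 14; 130 ⊕ 14 = 140.
P[2]: E(K, 130) = 114; 221 ⊕ 114 = 175.
P[3]: E(K, 221) = 205; 197 ⊕ 205 = 8.
P[4]: E(K, 197) = 181; 103 ⊕ 181 = 210.
P[5]: E(K, 103) = 87; 222 ⊕ 87 = 137.
Blocks that differ from the original plaintext: P[5].

P[1] = 140, P[2] = 175, P[3] = 8, P[4] = 210, P[5] = 137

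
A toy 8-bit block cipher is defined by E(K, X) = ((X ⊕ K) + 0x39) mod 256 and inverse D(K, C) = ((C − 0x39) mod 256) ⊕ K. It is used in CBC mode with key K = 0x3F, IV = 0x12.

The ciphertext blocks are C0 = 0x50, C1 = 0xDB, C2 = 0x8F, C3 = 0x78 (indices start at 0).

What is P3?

P3 = 0x8F

CBC decryption: P_i = D(K, C_i) ⊕ C_{i−1}, with C_{−1} = IV.
P3: D(K, 0x78) = 0x00; 0x00 ⊕ 0x8F = 0x8F.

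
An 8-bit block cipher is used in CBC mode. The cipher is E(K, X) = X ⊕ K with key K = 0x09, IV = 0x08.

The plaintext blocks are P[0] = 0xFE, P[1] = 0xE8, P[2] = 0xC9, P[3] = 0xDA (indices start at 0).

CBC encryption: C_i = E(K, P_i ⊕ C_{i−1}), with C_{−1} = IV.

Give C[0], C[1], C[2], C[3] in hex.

C[0] = 0xFF, C[1] = 0x1E, C[2] = 0xDE, C[3] = 0x0D

C[0]: P[0] ⊕ 0x08 = 0xF6; E(K, 0xF6) = 0xFF.
C[1]: P[1] ⊕ 0xFF = 0x17; E(K, 0x17) = 0x1E.
C[2]: P[2] ⊕ 0x1E = 0xD7; E(K, 0xD7) = 0xDE.
C[3]: P[3] ⊕ 0xDE = 0x04; E(K, 0x04) = 0x0D.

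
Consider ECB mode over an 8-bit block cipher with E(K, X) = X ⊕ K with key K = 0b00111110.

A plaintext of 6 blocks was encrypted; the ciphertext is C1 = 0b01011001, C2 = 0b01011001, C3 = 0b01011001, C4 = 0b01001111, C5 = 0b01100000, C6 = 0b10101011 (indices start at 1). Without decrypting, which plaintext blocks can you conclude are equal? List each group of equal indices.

P1 = P2 = P3

ECB encrypts each block independently with the same key, so equal ciphertext blocks imply equal plaintext blocks.
C1 = C2 = C3 = 0b01011001, so P1 = P2 = P3.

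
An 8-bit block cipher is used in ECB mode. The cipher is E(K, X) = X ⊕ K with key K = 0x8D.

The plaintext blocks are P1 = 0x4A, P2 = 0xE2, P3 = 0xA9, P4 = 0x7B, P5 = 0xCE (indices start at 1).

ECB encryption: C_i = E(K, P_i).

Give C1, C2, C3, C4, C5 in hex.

C1: E(K, 0x4A) = 0xC7.
C2: E(K, 0xE2) = 0x6F.
C3: E(K, 0xA9) = 0x24.
C4: E(K, 0x7B) = 0xF6.
C5: E(K, 0xCE) = 0x43.

C1 = 0xC7, C2 = 0x6F, C3 = 0x24, C4 = 0xF6, C5 = 0x43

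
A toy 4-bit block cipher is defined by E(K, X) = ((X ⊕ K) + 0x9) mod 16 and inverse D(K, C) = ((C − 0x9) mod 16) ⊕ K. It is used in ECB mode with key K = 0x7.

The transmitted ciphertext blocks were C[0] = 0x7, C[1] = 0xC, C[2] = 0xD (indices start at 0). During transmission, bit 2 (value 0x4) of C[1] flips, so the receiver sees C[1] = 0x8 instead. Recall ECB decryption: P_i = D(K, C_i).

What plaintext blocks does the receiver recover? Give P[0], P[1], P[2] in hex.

P[0] = 0x9, P[1] = 0x8, P[2] = 0x3

Only C[1] changed, to 0x8. In ECB, a change in C_i affects only P_i. Decrypting the received ciphertext:
P[0]: D(K, 0x7) = 0x9.
P[1]: D(K, 0x8) = 0x8.
P[2]: D(K, 0xD) = 0x3.
Blocks that differ from the original plaintext: P[1].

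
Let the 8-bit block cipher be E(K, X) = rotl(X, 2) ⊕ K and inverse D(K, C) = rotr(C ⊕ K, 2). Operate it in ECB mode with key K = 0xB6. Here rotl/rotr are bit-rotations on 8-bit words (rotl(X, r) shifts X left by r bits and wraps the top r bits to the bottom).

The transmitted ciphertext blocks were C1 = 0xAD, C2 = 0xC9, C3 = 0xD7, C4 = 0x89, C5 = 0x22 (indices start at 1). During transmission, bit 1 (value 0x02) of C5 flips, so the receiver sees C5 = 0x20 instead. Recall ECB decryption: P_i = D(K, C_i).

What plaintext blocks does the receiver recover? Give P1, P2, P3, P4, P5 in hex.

Only C5 changed, to 0x20. In ECB, a change in C_i affects only P_i. Decrypting the received ciphertext:
P1: D(K, 0xAD) = 0xC6.
P2: D(K, 0xC9) = 0xDF.
P3: D(K, 0xD7) = 0x58.
P4: D(K, 0x89) = 0xCF.
P5: D(K, 0x20) = 0xA5.
Blocks that differ from the original plaintext: P5.

P1 = 0xC6, P2 = 0xDF, P3 = 0x58, P4 = 0xCF, P5 = 0xA5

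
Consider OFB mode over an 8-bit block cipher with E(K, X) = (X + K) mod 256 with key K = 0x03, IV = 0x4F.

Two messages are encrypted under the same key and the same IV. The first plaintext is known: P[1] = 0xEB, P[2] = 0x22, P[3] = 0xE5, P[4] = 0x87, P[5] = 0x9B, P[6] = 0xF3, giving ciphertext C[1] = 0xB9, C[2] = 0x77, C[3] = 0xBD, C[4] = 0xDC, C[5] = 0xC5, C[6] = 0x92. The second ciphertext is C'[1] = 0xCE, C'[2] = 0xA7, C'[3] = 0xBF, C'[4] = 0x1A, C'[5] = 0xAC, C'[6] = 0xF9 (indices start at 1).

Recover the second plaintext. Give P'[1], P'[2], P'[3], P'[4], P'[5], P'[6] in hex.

P'[1] = 0x9C, P'[2] = 0xF2, P'[3] = 0xE7, P'[4] = 0x41, P'[5] = 0xF2, P'[6] = 0x98

In OFB with a reused IV, both messages share the same keystream S_i, so C_i ⊕ C'_i = P_i ⊕ P'_i and thus P'_i = P_i ⊕ C_i ⊕ C'_i.
P'[1]: 0xEB ⊕ 0xB9 ⊕ 0xCE = 0x9C.
P'[2]: 0x22 ⊕ 0x77 ⊕ 0xA7 = 0xF2.
P'[3]: 0xE5 ⊕ 0xBD ⊕ 0xBF = 0xE7.
P'[4]: 0x87 ⊕ 0xDC ⊕ 0x1A = 0x41.
P'[5]: 0x9B ⊕ 0xC5 ⊕ 0xAC = 0xF2.
P'[6]: 0xF3 ⊕ 0x92 ⊕ 0xF9 = 0x98.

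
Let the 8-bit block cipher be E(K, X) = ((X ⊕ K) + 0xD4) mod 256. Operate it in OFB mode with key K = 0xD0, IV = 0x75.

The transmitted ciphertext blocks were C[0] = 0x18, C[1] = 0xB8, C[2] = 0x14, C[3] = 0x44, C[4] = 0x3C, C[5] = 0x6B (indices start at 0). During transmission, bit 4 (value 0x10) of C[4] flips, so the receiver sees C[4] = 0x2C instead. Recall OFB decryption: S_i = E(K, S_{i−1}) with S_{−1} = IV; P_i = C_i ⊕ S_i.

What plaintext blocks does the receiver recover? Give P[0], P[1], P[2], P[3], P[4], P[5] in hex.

P[0] = 0x61, P[1] = 0xC5, P[2] = 0x95, P[3] = 0x61, P[4] = 0xE5, P[5] = 0x86

Only C[4] changed, to 0x2C. In OFB, a change in C_i flips the same bit in P_i only; the keystream is unaffected. Decrypting the received ciphertext:
P[0]: S = E(K, 0x75) = 0x79; 0x18 ⊕ 0x79 = 0x61.
P[1]: S = E(K, 0x79) = 0x7D; 0xB8 ⊕ 0x7D = 0xC5.
P[2]: S = E(K, 0x7D) = 0x81; 0x14 ⊕ 0x81 = 0x95.
P[3]: S = E(K, 0x81) = 0x25; 0x44 ⊕ 0x25 = 0x61.
P[4]: S = E(K, 0x25) = 0xC9; 0x2C ⊕ 0xC9 = 0xE5.
P[5]: S = E(K, 0xC9) = 0xED; 0x6B ⊕ 0xED = 0x86.
Blocks that differ from the original plaintext: P[4].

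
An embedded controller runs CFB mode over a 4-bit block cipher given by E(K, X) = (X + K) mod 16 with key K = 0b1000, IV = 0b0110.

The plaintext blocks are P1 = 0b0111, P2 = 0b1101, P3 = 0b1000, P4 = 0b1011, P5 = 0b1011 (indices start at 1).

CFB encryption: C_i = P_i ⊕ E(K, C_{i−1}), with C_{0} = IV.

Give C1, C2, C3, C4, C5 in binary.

C1: E(K, 0b0110) = 0b1110; 0b0111 ⊕ 0b1110 = 0b1001.
C2: E(K, 0b1001) = 0b0001; 0b1101 ⊕ 0b0001 = 0b1100.
C3: E(K, 0b1100) = 0b0100; 0b1000 ⊕ 0b0100 = 0b1100.
C4: E(K, 0b1100) = 0b0100; 0b1011 ⊕ 0b0100 = 0b1111.
C5: E(K, 0b1111) = 0b0111; 0b1011 ⊕ 0b0111 = 0b1100.

C1 = 0b1001, C2 = 0b1100, C3 = 0b1100, C4 = 0b1111, C5 = 0b1100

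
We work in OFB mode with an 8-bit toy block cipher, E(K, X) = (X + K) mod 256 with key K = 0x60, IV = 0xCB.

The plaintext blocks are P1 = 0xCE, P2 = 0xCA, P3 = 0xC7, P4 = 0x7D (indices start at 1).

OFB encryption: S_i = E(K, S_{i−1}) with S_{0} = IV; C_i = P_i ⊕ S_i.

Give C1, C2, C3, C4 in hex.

C1 = 0xE5, C2 = 0x41, C3 = 0x2C, C4 = 0x36

C1: S = E(K, 0xCB) = 0x2B; 0xCE ⊕ 0x2B = 0xE5.
C2: S = E(K, 0x2B) = 0x8B; 0xCA ⊕ 0x8B = 0x41.
C3: S = E(K, 0x8B) = 0xEB; 0xC7 ⊕ 0xEB = 0x2C.
C4: S = E(K, 0xEB) = 0x4B; 0x7D ⊕ 0x4B = 0x36.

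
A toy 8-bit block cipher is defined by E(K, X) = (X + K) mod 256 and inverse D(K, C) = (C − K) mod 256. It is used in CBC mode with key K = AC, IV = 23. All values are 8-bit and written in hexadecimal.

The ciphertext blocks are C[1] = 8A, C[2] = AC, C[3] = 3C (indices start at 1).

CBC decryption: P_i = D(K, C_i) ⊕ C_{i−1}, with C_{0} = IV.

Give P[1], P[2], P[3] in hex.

P[1] = FD, P[2] = 8A, P[3] = 3C

P[1]: D(K, 8A) = DE; DE ⊕ 23 = FD.
P[2]: D(K, AC) = 00; 00 ⊕ 8A = 8A.
P[3]: D(K, 3C) = 90; 90 ⊕ AC = 3C.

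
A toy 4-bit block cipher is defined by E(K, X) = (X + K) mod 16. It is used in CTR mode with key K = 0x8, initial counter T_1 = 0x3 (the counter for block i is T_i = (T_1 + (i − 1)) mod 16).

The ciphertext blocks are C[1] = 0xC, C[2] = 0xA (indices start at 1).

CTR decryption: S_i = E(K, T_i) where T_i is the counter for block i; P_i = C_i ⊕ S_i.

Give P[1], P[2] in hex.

P[1] = 0x7, P[2] = 0x6

P[1]: T = 0x3, S = E(K, T) = 0xB; 0xC ⊕ 0xB = 0x7.
P[2]: T = 0x4, S = E(K, T) = 0xC; 0xA ⊕ 0xC = 0x6.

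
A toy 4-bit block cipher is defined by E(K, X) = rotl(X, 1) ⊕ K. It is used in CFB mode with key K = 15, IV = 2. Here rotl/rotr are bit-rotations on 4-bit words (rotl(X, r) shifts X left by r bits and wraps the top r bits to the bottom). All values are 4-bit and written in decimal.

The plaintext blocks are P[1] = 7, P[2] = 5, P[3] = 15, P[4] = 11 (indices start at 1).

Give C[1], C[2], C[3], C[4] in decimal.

CFB encryption: C_i = P_i ⊕ E(K, C_{i−1}), with C_{0} = IV.
C[1]: E(K, 2) = 11; 7 ⊕ 11 = 12.
C[2]: E(K, 12) = 6; 5 ⊕ 6 = 3.
C[3]: E(K, 3) = 9; 15 ⊕ 9 = 6.
C[4]: E(K, 6) = 3; 11 ⊕ 3 = 8.

C[1] = 12, C[2] = 3, C[3] = 6, C[4] = 8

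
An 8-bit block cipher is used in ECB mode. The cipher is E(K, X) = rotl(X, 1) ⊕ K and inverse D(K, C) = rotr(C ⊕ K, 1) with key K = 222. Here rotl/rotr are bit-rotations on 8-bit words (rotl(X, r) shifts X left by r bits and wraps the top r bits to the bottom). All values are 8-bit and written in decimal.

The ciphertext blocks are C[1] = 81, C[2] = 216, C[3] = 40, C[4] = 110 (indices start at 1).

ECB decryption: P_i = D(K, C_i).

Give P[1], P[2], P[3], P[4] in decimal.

P[1] = 199, P[2] = 3, P[3] = 123, P[4] = 88

P[1]: D(K, 81) = 199.
P[2]: D(K, 216) = 3.
P[3]: D(K, 40) = 123.
P[4]: D(K, 110) = 88.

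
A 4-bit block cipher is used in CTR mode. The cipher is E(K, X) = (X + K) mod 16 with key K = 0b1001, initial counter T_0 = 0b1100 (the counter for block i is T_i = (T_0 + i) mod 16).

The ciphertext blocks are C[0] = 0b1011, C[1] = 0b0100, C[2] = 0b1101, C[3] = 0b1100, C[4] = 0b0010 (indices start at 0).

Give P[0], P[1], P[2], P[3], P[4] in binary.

CTR decryption: S_i = E(K, T_i) where T_i is the counter for block i; P_i = C_i ⊕ S_i.
P[0]: T = 0b1100, S = E(K, T) = 0b0101; 0b1011 ⊕ 0b0101 = 0b1110.
P[1]: T = 0b1101, S = E(K, T) = 0b0110; 0b0100 ⊕ 0b0110 = 0b0010.
P[2]: T = 0b1110, S = E(K, T) = 0b0111; 0b1101 ⊕ 0b0111 = 0b1010.
P[3]: T = 0b1111, S = E(K, T) = 0b1000; 0b1100 ⊕ 0b1000 = 0b0100.
P[4]: T = 0b0000, S = E(K, T) = 0b1001; 0b0010 ⊕ 0b1001 = 0b1011.

P[0] = 0b1110, P[1] = 0b0010, P[2] = 0b1010, P[3] = 0b0100, P[4] = 0b1011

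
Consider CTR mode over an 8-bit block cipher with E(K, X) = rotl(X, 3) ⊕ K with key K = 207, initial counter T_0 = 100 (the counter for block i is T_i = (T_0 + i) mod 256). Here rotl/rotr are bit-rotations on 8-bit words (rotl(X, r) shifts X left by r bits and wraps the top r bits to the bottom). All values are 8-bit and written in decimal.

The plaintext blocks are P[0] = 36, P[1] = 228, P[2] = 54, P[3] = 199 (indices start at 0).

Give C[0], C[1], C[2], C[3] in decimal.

CTR encryption: S_i = E(K, T_i) where T_i is the counter for block i; C_i = P_i ⊕ S_i.
C[0]: T = 100, S = E(K, T) = 236; 36 ⊕ 236 = 200.
C[1]: T = 101, S = E(K, T) = 228; 228 ⊕ 228 = 0.
C[2]: T = 102, S = E(K, T) = 252; 54 ⊕ 252 = 202.
C[3]: T = 103, S = E(K, T) = 244; 199 ⊕ 244 = 51.

C[0] = 200, C[1] = 0, C[2] = 202, C[3] = 51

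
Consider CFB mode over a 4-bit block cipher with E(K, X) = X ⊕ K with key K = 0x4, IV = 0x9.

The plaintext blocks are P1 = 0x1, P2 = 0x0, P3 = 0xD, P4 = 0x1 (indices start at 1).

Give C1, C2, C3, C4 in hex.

CFB encryption: C_i = P_i ⊕ E(K, C_{i−1}), with C_{0} = IV.
C1: E(K, 0x9) = 0xD; 0x1 ⊕ 0xD = 0xC.
C2: E(K, 0xC) = 0x8; 0x0 ⊕ 0x8 = 0x8.
C3: E(K, 0x8) = 0xC; 0xD ⊕ 0xC = 0x1.
C4: E(K, 0x1) = 0x5; 0x1 ⊕ 0x5 = 0x4.

C1 = 0xC, C2 = 0x8, C3 = 0x1, C4 = 0x4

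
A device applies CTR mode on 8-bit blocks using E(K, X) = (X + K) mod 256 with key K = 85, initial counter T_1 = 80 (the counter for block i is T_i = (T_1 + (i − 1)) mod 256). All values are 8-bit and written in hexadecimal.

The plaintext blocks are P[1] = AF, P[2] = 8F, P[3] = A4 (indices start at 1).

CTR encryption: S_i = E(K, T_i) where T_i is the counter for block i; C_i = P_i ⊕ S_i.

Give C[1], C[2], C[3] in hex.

C[1] = AA, C[2] = 89, C[3] = A3

C[1]: T = 80, S = E(K, T) = 05; AF ⊕ 05 = AA.
C[2]: T = 81, S = E(K, T) = 06; 8F ⊕ 06 = 89.
C[3]: T = 82, S = E(K, T) = 07; A4 ⊕ 07 = A3.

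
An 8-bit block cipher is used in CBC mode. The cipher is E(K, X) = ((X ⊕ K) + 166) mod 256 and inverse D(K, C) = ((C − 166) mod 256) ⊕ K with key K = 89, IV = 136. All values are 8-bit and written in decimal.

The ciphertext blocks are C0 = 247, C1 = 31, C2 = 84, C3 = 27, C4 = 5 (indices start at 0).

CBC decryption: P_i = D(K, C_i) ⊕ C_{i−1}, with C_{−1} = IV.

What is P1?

P1 = 215

P1: D(K, 31) = 32; 32 ⊕ 247 = 215.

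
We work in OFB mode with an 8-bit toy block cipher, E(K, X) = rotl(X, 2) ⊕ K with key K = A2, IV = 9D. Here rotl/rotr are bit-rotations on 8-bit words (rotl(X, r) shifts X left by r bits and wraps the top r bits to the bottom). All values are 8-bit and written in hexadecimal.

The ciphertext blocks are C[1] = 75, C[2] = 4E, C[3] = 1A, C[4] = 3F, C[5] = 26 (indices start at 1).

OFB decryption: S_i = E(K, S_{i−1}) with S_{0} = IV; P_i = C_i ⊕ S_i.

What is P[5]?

P[1]: S = E(K, 9D) = D4; 75 ⊕ D4 = A1.
P[2]: S = E(K, D4) = F1; 4E ⊕ F1 = BF.
P[3]: S = E(K, F1) = 65; 1A ⊕ 65 = 7F.
P[4]: S = E(K, 65) = 37; 3F ⊕ 37 = 08.
P[5]: S = E(K, 37) = 7E; 26 ⊕ 7E = 58.

P[5] = 58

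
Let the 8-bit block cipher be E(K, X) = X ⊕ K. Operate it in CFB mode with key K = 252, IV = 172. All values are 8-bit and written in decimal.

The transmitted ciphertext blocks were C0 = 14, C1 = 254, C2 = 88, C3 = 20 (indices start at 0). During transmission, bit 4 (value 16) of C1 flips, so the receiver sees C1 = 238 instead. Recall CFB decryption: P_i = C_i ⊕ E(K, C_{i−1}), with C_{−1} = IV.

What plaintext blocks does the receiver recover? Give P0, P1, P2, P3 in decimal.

Only C1 changed, to 238. In CFB, a change in C_i flips the same bit in P_i and garbles P_{i+1}. Decrypting the received ciphertext:
P0: E(K, 172) = 80; 14 ⊕ 80 = 94.
P1: E(K, 14) = 242; 238 ⊕ 242 = 28.
P2: E(K, 238) = 18; 88 ⊕ 18 = 74.
P3: E(K, 88) = 164; 20 ⊕ 164 = 176.
Blocks that differ from the original plaintext: P1, P2.

P0 = 94, P1 = 28, P2 = 74, P3 = 176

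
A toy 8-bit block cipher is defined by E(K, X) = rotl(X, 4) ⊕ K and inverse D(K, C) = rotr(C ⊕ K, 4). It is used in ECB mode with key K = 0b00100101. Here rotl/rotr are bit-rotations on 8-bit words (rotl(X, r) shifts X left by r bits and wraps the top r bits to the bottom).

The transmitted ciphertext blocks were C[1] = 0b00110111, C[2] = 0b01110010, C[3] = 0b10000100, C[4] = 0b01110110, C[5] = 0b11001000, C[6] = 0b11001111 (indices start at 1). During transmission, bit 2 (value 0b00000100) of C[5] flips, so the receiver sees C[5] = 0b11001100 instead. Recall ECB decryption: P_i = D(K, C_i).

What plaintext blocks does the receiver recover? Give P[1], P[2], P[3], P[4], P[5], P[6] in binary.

P[1] = 0b00100001, P[2] = 0b01110101, P[3] = 0b00011010, P[4] = 0b00110101, P[5] = 0b10011110, P[6] = 0b10101110

Only C[5] changed, to 0b11001100. In ECB, a change in C_i affects only P_i. Decrypting the received ciphertext:
P[1]: D(K, 0b00110111) = 0b00100001.
P[2]: D(K, 0b01110010) = 0b01110101.
P[3]: D(K, 0b10000100) = 0b00011010.
P[4]: D(K, 0b01110110) = 0b00110101.
P[5]: D(K, 0b11001100) = 0b10011110.
P[6]: D(K, 0b11001111) = 0b10101110.
Blocks that differ from the original plaintext: P[5].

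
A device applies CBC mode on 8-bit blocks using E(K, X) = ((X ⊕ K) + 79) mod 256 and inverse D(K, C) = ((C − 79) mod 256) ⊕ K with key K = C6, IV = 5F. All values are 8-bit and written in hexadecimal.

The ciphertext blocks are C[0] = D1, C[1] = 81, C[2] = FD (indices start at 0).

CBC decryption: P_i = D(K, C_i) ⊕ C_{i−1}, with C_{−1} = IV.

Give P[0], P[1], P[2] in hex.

P[0]: D(K, D1) = 9E; 9E ⊕ 5F = C1.
P[1]: D(K, 81) = CE; CE ⊕ D1 = 1F.
P[2]: D(K, FD) = 42; 42 ⊕ 81 = C3.

P[0] = C1, P[1] = 1F, P[2] = C3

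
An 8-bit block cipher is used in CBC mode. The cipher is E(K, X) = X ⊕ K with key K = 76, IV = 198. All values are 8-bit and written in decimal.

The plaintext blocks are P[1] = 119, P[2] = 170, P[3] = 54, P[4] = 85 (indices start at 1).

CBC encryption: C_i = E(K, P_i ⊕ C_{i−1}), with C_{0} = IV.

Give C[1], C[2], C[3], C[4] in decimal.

C[1] = 253, C[2] = 27, C[3] = 97, C[4] = 120

C[1]: P[1] ⊕ 198 = 177; E(K, 177) = 253.
C[2]: P[2] ⊕ 253 = 87; E(K, 87) = 27.
C[3]: P[3] ⊕ 27 = 45; E(K, 45) = 97.
C[4]: P[4] ⊕ 97 = 52; E(K, 52) = 120.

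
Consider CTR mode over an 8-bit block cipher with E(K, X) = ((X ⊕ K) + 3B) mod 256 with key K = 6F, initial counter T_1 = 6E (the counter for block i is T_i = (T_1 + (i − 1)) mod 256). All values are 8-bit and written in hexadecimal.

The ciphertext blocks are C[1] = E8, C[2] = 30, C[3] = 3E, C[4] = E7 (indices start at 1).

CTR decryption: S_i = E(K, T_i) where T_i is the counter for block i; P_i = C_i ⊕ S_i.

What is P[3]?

P[3]: T = 70, S = E(K, T) = 5A; 3E ⊕ 5A = 64.

P[3] = 64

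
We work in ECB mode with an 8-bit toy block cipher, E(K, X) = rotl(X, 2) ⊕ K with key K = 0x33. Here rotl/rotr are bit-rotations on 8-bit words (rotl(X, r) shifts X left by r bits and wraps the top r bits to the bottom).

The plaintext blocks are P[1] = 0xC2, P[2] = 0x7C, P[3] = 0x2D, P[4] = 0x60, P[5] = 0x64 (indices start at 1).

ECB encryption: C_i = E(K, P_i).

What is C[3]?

C[3]: E(K, 0x2D) = 0x87.

C[3] = 0x87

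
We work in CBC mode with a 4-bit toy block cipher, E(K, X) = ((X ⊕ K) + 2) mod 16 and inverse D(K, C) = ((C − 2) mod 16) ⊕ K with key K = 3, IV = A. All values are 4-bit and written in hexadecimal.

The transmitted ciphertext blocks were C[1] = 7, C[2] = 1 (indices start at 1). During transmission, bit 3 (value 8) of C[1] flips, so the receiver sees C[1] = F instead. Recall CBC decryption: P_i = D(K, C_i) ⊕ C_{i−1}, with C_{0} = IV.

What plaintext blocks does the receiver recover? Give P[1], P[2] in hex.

Only C[1] changed, to F. In CBC, a change in C_i garbles P_i and flips the same bit in P_{i+1}. Decrypting the received ciphertext:
P[1]: D(K, F) = E; E ⊕ A = 4.
P[2]: D(K, 1) = C; C ⊕ F = 3.
Blocks that differ from the original plaintext: P[1], P[2].

P[1] = 4, P[2] = 3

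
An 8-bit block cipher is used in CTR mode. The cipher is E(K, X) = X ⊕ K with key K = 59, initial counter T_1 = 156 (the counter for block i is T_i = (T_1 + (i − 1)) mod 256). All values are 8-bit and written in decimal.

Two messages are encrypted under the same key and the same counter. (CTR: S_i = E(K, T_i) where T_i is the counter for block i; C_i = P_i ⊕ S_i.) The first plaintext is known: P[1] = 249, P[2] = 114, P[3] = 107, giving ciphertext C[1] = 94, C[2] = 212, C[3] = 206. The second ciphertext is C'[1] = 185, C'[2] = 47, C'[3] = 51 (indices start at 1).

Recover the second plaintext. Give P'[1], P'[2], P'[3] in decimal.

P'[1] = 30, P'[2] = 137, P'[3] = 150

In CTR with a reused counter, both messages share the same keystream S_i, so C_i ⊕ C'_i = P_i ⊕ P'_i and thus P'_i = P_i ⊕ C_i ⊕ C'_i.
P'[1]: 249 ⊕ 94 ⊕ 185 = 30.
P'[2]: 114 ⊕ 212 ⊕ 47 = 137.
P'[3]: 107 ⊕ 206 ⊕ 51 = 150.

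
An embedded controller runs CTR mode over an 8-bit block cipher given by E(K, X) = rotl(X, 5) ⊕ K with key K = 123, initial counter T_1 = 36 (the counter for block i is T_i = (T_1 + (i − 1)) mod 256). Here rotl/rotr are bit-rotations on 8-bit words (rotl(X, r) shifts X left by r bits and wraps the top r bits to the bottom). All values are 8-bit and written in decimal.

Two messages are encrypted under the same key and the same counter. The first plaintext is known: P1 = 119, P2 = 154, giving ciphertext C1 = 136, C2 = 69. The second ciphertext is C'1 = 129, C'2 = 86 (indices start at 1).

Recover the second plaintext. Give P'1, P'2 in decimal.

P'1 = 126, P'2 = 137

In CTR with a reused counter, both messages share the same keystream S_i, so C_i ⊕ C'_i = P_i ⊕ P'_i and thus P'_i = P_i ⊕ C_i ⊕ C'_i.
P'1: 119 ⊕ 136 ⊕ 129 = 126.
P'2: 154 ⊕ 69 ⊕ 86 = 137.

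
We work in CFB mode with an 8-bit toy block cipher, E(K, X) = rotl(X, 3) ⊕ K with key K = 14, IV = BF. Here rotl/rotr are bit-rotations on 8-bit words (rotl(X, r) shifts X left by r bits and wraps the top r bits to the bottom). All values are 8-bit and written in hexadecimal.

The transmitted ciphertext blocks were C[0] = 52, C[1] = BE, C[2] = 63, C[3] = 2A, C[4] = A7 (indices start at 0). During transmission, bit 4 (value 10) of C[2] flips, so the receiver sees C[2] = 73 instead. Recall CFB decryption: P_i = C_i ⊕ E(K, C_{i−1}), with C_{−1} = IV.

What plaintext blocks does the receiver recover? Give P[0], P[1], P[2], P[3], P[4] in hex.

P[0] = BB, P[1] = 38, P[2] = 92, P[3] = A5, P[4] = E2

Only C[2] changed, to 73. In CFB, a change in C_i flips the same bit in P_i and garbles P_{i+1}. Decrypting the received ciphertext:
P[0]: E(K, BF) = E9; 52 ⊕ E9 = BB.
P[1]: E(K, 52) = 86; BE ⊕ 86 = 38.
P[2]: E(K, BE) = E1; 73 ⊕ E1 = 92.
P[3]: E(K, 73) = 8F; 2A ⊕ 8F = A5.
P[4]: E(K, 2A) = 45; A7 ⊕ 45 = E2.
Blocks that differ from the original plaintext: P[2], P[3].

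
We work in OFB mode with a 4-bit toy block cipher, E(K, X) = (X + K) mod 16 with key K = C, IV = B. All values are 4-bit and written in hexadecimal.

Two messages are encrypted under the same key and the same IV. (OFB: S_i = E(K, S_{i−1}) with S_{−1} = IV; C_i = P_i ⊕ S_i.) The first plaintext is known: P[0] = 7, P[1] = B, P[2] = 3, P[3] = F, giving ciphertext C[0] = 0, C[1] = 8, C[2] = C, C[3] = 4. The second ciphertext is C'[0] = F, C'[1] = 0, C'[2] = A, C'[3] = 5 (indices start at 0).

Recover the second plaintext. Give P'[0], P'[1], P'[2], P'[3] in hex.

In OFB with a reused IV, both messages share the same keystream S_i, so C_i ⊕ C'_i = P_i ⊕ P'_i and thus P'_i = P_i ⊕ C_i ⊕ C'_i.
P'[0]: 7 ⊕ 0 ⊕ F = 8.
P'[1]: B ⊕ 8 ⊕ 0 = 3.
P'[2]: 3 ⊕ C ⊕ A = 5.
P'[3]: F ⊕ 4 ⊕ 5 = E.

P'[0] = 8, P'[1] = 3, P'[2] = 5, P'[3] = E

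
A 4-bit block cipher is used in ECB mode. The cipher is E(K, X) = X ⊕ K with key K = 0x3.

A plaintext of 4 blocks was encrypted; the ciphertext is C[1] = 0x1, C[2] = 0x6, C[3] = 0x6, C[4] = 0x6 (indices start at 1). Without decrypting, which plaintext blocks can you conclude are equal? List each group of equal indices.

P[2] = P[3] = P[4]

ECB encrypts each block independently with the same key, so equal ciphertext blocks imply equal plaintext blocks.
C[2] = C[3] = C[4] = 0x6, so P[2] = P[3] = P[4].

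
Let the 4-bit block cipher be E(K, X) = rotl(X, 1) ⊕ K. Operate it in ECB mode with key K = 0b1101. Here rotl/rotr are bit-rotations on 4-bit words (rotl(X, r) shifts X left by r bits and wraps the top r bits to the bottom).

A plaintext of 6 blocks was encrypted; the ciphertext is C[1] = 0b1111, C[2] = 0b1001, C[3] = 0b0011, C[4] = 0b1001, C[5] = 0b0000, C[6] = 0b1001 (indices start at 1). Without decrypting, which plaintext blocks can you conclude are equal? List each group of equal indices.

ECB encrypts each block independently with the same key, so equal ciphertext blocks imply equal plaintext blocks.
C[2] = C[4] = C[6] = 0b1001, so P[2] = P[4] = P[6].

P[2] = P[4] = P[6]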